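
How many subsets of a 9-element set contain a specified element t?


Subsets of A containing t correspond to subsets of A \ {t}, which has 8 elements.
Count = 2^(n-1) = 2^8
= 256

Number of subsets containing t = 256


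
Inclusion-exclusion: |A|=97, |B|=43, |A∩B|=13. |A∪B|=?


|A ∪ B| = |A| + |B| - |A ∩ B|
= 97 + 43 - 13
= 127

|A ∪ B| = 127


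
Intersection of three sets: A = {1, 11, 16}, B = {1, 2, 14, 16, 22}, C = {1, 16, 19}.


A ∩ B = {1, 16}
(A ∩ B) ∩ C = {1, 16}

A ∩ B ∩ C = {1, 16}


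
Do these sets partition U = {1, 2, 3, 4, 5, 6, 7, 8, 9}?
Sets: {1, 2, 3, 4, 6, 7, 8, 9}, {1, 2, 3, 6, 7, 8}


A partition requires: (1) non-empty parts, (2) pairwise disjoint, (3) union = U
Parts: {1, 2, 3, 4, 6, 7, 8, 9}, {1, 2, 3, 6, 7, 8}
Union of parts: {1, 2, 3, 4, 6, 7, 8, 9}
U = {1, 2, 3, 4, 5, 6, 7, 8, 9}
All non-empty? True
Pairwise disjoint? False
Covers U? False

No, not a valid partition


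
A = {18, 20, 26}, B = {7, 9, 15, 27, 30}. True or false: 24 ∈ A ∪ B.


A = {18, 20, 26}, B = {7, 9, 15, 27, 30}
A ∪ B = all elements in A or B
A ∪ B = {7, 9, 15, 18, 20, 26, 27, 30}
Checking if 24 ∈ A ∪ B
24 is not in A ∪ B → False

24 ∉ A ∪ B


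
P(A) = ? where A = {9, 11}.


|A| = 2, so |P(A)| = 2^2 = 4
Enumerate subsets by cardinality (0 to 2):
∅, {9}, {11}, {9, 11}

P(A) has 4 subsets: ∅, {9}, {11}, {9, 11}


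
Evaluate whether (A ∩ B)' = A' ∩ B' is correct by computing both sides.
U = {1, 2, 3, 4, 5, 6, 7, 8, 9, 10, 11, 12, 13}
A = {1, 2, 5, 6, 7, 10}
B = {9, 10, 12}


LHS: A ∩ B = {10}
(A ∩ B)' = U \ (A ∩ B) = {1, 2, 3, 4, 5, 6, 7, 8, 9, 11, 12, 13}
A' = {3, 4, 8, 9, 11, 12, 13}, B' = {1, 2, 3, 4, 5, 6, 7, 8, 11, 13}
Claimed RHS: A' ∩ B' = {3, 4, 8, 11, 13}
Identity is INVALID: LHS = {1, 2, 3, 4, 5, 6, 7, 8, 9, 11, 12, 13} but the RHS claimed here equals {3, 4, 8, 11, 13}. The correct form is (A ∩ B)' = A' ∪ B'.

Identity is invalid: (A ∩ B)' = {1, 2, 3, 4, 5, 6, 7, 8, 9, 11, 12, 13} but A' ∩ B' = {3, 4, 8, 11, 13}. The correct De Morgan law is (A ∩ B)' = A' ∪ B'.


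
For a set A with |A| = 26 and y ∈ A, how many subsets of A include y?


Subsets of A containing y correspond to subsets of A \ {y}, which has 25 elements.
Count = 2^(n-1) = 2^25
= 33554432

Number of subsets containing y = 33554432


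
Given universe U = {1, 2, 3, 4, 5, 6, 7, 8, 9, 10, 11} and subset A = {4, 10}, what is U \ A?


Aᶜ = U \ A = elements in U but not in A
U = {1, 2, 3, 4, 5, 6, 7, 8, 9, 10, 11}
A = {4, 10}
Aᶜ = {1, 2, 3, 5, 6, 7, 8, 9, 11}

Aᶜ = {1, 2, 3, 5, 6, 7, 8, 9, 11}


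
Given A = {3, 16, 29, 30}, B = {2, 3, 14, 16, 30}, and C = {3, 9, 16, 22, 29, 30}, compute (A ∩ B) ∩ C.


A ∩ B = {3, 16, 30}
(A ∩ B) ∩ C = {3, 16, 30}

A ∩ B ∩ C = {3, 16, 30}


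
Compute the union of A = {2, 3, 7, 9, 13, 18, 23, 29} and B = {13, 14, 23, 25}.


A ∪ B = all elements in A or B (or both)
A = {2, 3, 7, 9, 13, 18, 23, 29}
B = {13, 14, 23, 25}
A ∪ B = {2, 3, 7, 9, 13, 14, 18, 23, 25, 29}

A ∪ B = {2, 3, 7, 9, 13, 14, 18, 23, 25, 29}


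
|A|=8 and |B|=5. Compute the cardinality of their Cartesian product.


|A × B| = |A| × |B|
= 8 × 5
= 40

|A × B| = 40


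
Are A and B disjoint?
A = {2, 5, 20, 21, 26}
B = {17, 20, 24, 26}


Disjoint means A ∩ B = ∅.
A ∩ B = {20, 26}
A ∩ B ≠ ∅, so A and B are NOT disjoint.

No, A and B are not disjoint (A ∩ B = {20, 26})


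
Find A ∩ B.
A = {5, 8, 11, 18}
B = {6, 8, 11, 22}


A ∩ B = elements in both A and B
A = {5, 8, 11, 18}
B = {6, 8, 11, 22}
A ∩ B = {8, 11}

A ∩ B = {8, 11}


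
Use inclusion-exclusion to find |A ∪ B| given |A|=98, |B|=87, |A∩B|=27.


|A ∪ B| = |A| + |B| - |A ∩ B|
= 98 + 87 - 27
= 158

|A ∪ B| = 158


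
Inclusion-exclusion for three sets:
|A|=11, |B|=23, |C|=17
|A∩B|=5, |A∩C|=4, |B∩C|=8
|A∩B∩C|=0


|A∪B∪C| = |A|+|B|+|C| - |A∩B|-|A∩C|-|B∩C| + |A∩B∩C|
= 11+23+17 - 5-4-8 + 0
= 51 - 17 + 0
= 34

|A ∪ B ∪ C| = 34


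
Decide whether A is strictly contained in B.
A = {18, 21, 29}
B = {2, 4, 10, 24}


A ⊂ B requires: A ⊆ B AND A ≠ B.
A ⊆ B? No
A ⊄ B, so A is not a proper subset.

No, A is not a proper subset of B


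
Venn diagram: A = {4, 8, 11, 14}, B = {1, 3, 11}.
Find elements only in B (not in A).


A = {4, 8, 11, 14}
B = {1, 3, 11}
Region: only in B (not in A)
Elements: {1, 3}

Elements only in B (not in A): {1, 3}


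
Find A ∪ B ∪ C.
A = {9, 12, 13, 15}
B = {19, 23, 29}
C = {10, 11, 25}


A ∪ B = {9, 12, 13, 15, 19, 23, 29}
(A ∪ B) ∪ C = {9, 10, 11, 12, 13, 15, 19, 23, 25, 29}

A ∪ B ∪ C = {9, 10, 11, 12, 13, 15, 19, 23, 25, 29}


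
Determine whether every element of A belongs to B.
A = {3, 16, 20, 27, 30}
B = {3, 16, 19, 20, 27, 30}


A ⊆ B means every element of A is in B.
All elements of A are in B.
So A ⊆ B.

Yes, A ⊆ B


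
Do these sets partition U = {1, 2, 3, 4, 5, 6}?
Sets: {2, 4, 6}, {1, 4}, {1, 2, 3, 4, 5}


A partition requires: (1) non-empty parts, (2) pairwise disjoint, (3) union = U
Parts: {2, 4, 6}, {1, 4}, {1, 2, 3, 4, 5}
Union of parts: {1, 2, 3, 4, 5, 6}
U = {1, 2, 3, 4, 5, 6}
All non-empty? True
Pairwise disjoint? False
Covers U? True

No, not a valid partition


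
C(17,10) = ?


C(n,k) = n! / (k!(n-k)!)
C(17,10) = 17! / (10!7!)
= 19448

C(17,10) = 19448


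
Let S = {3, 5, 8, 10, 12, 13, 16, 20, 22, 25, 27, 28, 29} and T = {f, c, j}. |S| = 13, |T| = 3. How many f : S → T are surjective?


n = |S| = 13, k = |T| = 3. Surjections via inclusion-exclusion:
S(n,k) = Σ(-1)^i × C(k,i) × (k-i)^n, i=0 to k
i=0: (-1)^0×C(3,0)×3^13 = 1594323
i=1: (-1)^1×C(3,1)×2^13 = -24576
i=2: (-1)^2×C(3,2)×1^13 = 3
i=3: (-1)^3×C(3,3)×0^13 = 0
Total = 1569750

Number of surjections = 1569750


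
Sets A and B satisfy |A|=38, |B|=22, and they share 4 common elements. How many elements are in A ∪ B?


|A ∪ B| = |A| + |B| - |A ∩ B|
= 38 + 22 - 4
= 56

|A ∪ B| = 56


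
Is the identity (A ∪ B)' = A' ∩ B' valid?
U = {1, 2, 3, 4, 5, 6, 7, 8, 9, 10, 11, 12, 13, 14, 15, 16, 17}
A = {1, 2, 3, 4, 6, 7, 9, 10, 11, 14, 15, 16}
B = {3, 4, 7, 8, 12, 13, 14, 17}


LHS: A ∪ B = {1, 2, 3, 4, 6, 7, 8, 9, 10, 11, 12, 13, 14, 15, 16, 17}
(A ∪ B)' = U \ (A ∪ B) = {5}
A' = {5, 8, 12, 13, 17}, B' = {1, 2, 5, 6, 9, 10, 11, 15, 16}
Claimed RHS: A' ∩ B' = {5}
Identity is VALID: LHS = RHS = {5} ✓

Identity is valid. (A ∪ B)' = A' ∩ B' = {5}


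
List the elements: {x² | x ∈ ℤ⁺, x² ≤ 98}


Checking each candidate:
Condition: positive perfect squares ≤ 98
Result = {1, 4, 9, 16, 25, 36, 49, 64, 81}

{1, 4, 9, 16, 25, 36, 49, 64, 81}


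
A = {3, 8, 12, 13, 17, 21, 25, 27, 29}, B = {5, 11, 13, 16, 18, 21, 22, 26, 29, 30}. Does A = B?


Two sets are equal iff they have exactly the same elements.
A = {3, 8, 12, 13, 17, 21, 25, 27, 29}
B = {5, 11, 13, 16, 18, 21, 22, 26, 29, 30}
Differences: {3, 5, 8, 11, 12, 16, 17, 18, 22, 25, 26, 27, 30}
A ≠ B

No, A ≠ B


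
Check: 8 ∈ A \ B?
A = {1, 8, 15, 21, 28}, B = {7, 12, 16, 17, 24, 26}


A = {1, 8, 15, 21, 28}, B = {7, 12, 16, 17, 24, 26}
A \ B = elements in A but not in B
A \ B = {1, 8, 15, 21, 28}
Checking if 8 ∈ A \ B
8 is in A \ B → True

8 ∈ A \ B


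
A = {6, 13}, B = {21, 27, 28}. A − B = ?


A \ B = elements in A but not in B
A = {6, 13}
B = {21, 27, 28}
Remove from A any elements in B
A \ B = {6, 13}

A \ B = {6, 13}


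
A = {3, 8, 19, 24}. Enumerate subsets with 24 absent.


A subset of A that omits 24 is a subset of A \ {24}, so there are 2^(n-1) = 2^3 = 8 of them.
Subsets excluding 24: ∅, {3}, {8}, {19}, {3, 8}, {3, 19}, {8, 19}, {3, 8, 19}

Subsets excluding 24 (8 total): ∅, {3}, {8}, {19}, {3, 8}, {3, 19}, {8, 19}, {3, 8, 19}


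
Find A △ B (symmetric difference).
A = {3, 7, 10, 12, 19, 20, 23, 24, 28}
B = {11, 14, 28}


A △ B = (A \ B) ∪ (B \ A) = elements in exactly one of A or B
A \ B = {3, 7, 10, 12, 19, 20, 23, 24}
B \ A = {11, 14}
A △ B = {3, 7, 10, 11, 12, 14, 19, 20, 23, 24}

A △ B = {3, 7, 10, 11, 12, 14, 19, 20, 23, 24}


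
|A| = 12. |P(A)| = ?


Number of subsets = 2^n
= 2^12
= 4096

|P(A)| = 4096


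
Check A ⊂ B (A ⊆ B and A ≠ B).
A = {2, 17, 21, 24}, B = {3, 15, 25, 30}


A ⊂ B requires: A ⊆ B AND A ≠ B.
A ⊆ B? No
A ⊄ B, so A is not a proper subset.

No, A is not a proper subset of B


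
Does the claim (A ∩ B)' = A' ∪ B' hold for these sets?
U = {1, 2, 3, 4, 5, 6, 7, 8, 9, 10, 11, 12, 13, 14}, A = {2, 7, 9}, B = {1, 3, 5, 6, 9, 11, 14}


LHS: A ∩ B = {9}
(A ∩ B)' = U \ (A ∩ B) = {1, 2, 3, 4, 5, 6, 7, 8, 10, 11, 12, 13, 14}
A' = {1, 3, 4, 5, 6, 8, 10, 11, 12, 13, 14}, B' = {2, 4, 7, 8, 10, 12, 13}
Claimed RHS: A' ∪ B' = {1, 2, 3, 4, 5, 6, 7, 8, 10, 11, 12, 13, 14}
Identity is VALID: LHS = RHS = {1, 2, 3, 4, 5, 6, 7, 8, 10, 11, 12, 13, 14} ✓

Identity is valid. (A ∩ B)' = A' ∪ B' = {1, 2, 3, 4, 5, 6, 7, 8, 10, 11, 12, 13, 14}


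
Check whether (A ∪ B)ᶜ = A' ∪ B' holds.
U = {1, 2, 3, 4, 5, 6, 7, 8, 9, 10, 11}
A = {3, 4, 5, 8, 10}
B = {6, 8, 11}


LHS: A ∪ B = {3, 4, 5, 6, 8, 10, 11}
(A ∪ B)' = U \ (A ∪ B) = {1, 2, 7, 9}
A' = {1, 2, 6, 7, 9, 11}, B' = {1, 2, 3, 4, 5, 7, 9, 10}
Claimed RHS: A' ∪ B' = {1, 2, 3, 4, 5, 6, 7, 9, 10, 11}
Identity is INVALID: LHS = {1, 2, 7, 9} but the RHS claimed here equals {1, 2, 3, 4, 5, 6, 7, 9, 10, 11}. The correct form is (A ∪ B)' = A' ∩ B'.

Identity is invalid: (A ∪ B)' = {1, 2, 7, 9} but A' ∪ B' = {1, 2, 3, 4, 5, 6, 7, 9, 10, 11}. The correct De Morgan law is (A ∪ B)' = A' ∩ B'.


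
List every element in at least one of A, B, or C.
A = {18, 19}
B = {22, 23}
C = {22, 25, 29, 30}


A ∪ B = {18, 19, 22, 23}
(A ∪ B) ∪ C = {18, 19, 22, 23, 25, 29, 30}

A ∪ B ∪ C = {18, 19, 22, 23, 25, 29, 30}


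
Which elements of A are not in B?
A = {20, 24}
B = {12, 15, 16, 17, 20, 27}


A \ B = elements in A but not in B
A = {20, 24}
B = {12, 15, 16, 17, 20, 27}
Remove from A any elements in B
A \ B = {24}

A \ B = {24}


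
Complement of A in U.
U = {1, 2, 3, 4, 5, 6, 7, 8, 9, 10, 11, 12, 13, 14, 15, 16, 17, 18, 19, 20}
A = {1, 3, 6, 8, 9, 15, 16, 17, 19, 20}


Aᶜ = U \ A = elements in U but not in A
U = {1, 2, 3, 4, 5, 6, 7, 8, 9, 10, 11, 12, 13, 14, 15, 16, 17, 18, 19, 20}
A = {1, 3, 6, 8, 9, 15, 16, 17, 19, 20}
Aᶜ = {2, 4, 5, 7, 10, 11, 12, 13, 14, 18}

Aᶜ = {2, 4, 5, 7, 10, 11, 12, 13, 14, 18}


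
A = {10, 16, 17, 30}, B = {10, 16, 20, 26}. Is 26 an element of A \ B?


A = {10, 16, 17, 30}, B = {10, 16, 20, 26}
A \ B = elements in A but not in B
A \ B = {17, 30}
Checking if 26 ∈ A \ B
26 is not in A \ B → False

26 ∉ A \ B


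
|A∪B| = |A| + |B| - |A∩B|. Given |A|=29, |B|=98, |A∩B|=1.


|A ∪ B| = |A| + |B| - |A ∩ B|
= 29 + 98 - 1
= 126

|A ∪ B| = 126


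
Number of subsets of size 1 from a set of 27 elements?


C(n,k) = n! / (k!(n-k)!)
C(27,1) = 27! / (1!26!)
= 27

C(27,1) = 27


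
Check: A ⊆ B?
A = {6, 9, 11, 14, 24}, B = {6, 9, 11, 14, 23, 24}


A ⊆ B means every element of A is in B.
All elements of A are in B.
So A ⊆ B.

Yes, A ⊆ B


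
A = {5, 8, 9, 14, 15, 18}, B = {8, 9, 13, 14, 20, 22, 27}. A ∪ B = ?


A ∪ B = all elements in A or B (or both)
A = {5, 8, 9, 14, 15, 18}
B = {8, 9, 13, 14, 20, 22, 27}
A ∪ B = {5, 8, 9, 13, 14, 15, 18, 20, 22, 27}

A ∪ B = {5, 8, 9, 13, 14, 15, 18, 20, 22, 27}


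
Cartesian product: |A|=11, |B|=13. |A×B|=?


|A × B| = |A| × |B|
= 11 × 13
= 143

|A × B| = 143


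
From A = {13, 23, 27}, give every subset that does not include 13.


A subset of A that omits 13 is a subset of A \ {13}, so there are 2^(n-1) = 2^2 = 4 of them.
Subsets excluding 13: ∅, {23}, {27}, {23, 27}

Subsets excluding 13 (4 total): ∅, {23}, {27}, {23, 27}


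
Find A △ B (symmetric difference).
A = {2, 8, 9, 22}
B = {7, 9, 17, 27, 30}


A △ B = (A \ B) ∪ (B \ A) = elements in exactly one of A or B
A \ B = {2, 8, 22}
B \ A = {7, 17, 27, 30}
A △ B = {2, 7, 8, 17, 22, 27, 30}

A △ B = {2, 7, 8, 17, 22, 27, 30}


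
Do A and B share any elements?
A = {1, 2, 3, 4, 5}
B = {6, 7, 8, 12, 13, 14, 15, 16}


Disjoint means A ∩ B = ∅.
A ∩ B = ∅
A ∩ B = ∅, so A and B are disjoint.

No — A and B share no elements (A ∩ B = ∅), so they are disjoint


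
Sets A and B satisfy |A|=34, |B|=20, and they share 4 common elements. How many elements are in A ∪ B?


|A ∪ B| = |A| + |B| - |A ∩ B|
= 34 + 20 - 4
= 50

|A ∪ B| = 50


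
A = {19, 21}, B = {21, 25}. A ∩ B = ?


A ∩ B = elements in both A and B
A = {19, 21}
B = {21, 25}
A ∩ B = {21}

A ∩ B = {21}


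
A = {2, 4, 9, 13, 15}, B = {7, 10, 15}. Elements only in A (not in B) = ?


A = {2, 4, 9, 13, 15}
B = {7, 10, 15}
Region: only in A (not in B)
Elements: {2, 4, 9, 13}

Elements only in A (not in B): {2, 4, 9, 13}


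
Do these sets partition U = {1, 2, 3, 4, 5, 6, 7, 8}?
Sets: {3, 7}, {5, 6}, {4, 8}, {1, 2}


A partition requires: (1) non-empty parts, (2) pairwise disjoint, (3) union = U
Parts: {3, 7}, {5, 6}, {4, 8}, {1, 2}
Union of parts: {1, 2, 3, 4, 5, 6, 7, 8}
U = {1, 2, 3, 4, 5, 6, 7, 8}
All non-empty? True
Pairwise disjoint? True
Covers U? True

Yes, valid partition


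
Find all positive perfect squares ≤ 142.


Checking each candidate:
Condition: positive perfect squares ≤ 142
Result = {1, 4, 9, 16, 25, 36, 49, 64, 81, 100, 121}

{1, 4, 9, 16, 25, 36, 49, 64, 81, 100, 121}


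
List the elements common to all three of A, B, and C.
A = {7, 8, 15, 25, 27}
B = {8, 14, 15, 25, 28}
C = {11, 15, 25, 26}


A ∩ B = {8, 15, 25}
(A ∩ B) ∩ C = {15, 25}

A ∩ B ∩ C = {15, 25}


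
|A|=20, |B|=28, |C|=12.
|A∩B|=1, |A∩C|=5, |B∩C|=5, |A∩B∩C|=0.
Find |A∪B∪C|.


|A∪B∪C| = |A|+|B|+|C| - |A∩B|-|A∩C|-|B∩C| + |A∩B∩C|
= 20+28+12 - 1-5-5 + 0
= 60 - 11 + 0
= 49

|A ∪ B ∪ C| = 49


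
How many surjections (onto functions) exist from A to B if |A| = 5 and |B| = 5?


n = |A| = 5, k = |B| = 5. Surjections via inclusion-exclusion:
S(n,k) = Σ(-1)^i × C(k,i) × (k-i)^n, i=0 to k
i=0: (-1)^0×C(5,0)×5^5 = 3125
i=1: (-1)^1×C(5,1)×4^5 = -5120
i=2: (-1)^2×C(5,2)×3^5 = 2430
i=3: (-1)^3×C(5,3)×2^5 = -320
i=4: (-1)^4×C(5,4)×1^5 = 5
i=5: (-1)^5×C(5,5)×0^5 = 0
Total = 120

Number of surjections = 120


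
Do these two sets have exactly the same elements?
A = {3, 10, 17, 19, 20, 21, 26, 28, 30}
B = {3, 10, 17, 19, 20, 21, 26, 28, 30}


Two sets are equal iff they have exactly the same elements.
A = {3, 10, 17, 19, 20, 21, 26, 28, 30}
B = {3, 10, 17, 19, 20, 21, 26, 28, 30}
Same elements → A = B

Yes, A = B


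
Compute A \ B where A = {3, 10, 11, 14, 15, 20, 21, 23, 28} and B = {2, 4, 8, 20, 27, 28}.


A \ B = elements in A but not in B
A = {3, 10, 11, 14, 15, 20, 21, 23, 28}
B = {2, 4, 8, 20, 27, 28}
Remove from A any elements in B
A \ B = {3, 10, 11, 14, 15, 21, 23}

A \ B = {3, 10, 11, 14, 15, 21, 23}


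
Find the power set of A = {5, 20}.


|A| = 2, so |P(A)| = 2^2 = 4
Enumerate subsets by cardinality (0 to 2):
∅, {5}, {20}, {5, 20}

P(A) has 4 subsets: ∅, {5}, {20}, {5, 20}


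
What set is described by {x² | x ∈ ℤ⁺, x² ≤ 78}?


Checking each candidate:
Condition: positive perfect squares ≤ 78
Result = {1, 4, 9, 16, 25, 36, 49, 64}

{1, 4, 9, 16, 25, 36, 49, 64}


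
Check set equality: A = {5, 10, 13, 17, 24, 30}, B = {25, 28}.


Two sets are equal iff they have exactly the same elements.
A = {5, 10, 13, 17, 24, 30}
B = {25, 28}
Differences: {5, 10, 13, 17, 24, 25, 28, 30}
A ≠ B

No, A ≠ B


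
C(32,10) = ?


C(n,k) = n! / (k!(n-k)!)
C(32,10) = 32! / (10!22!)
= 64512240

C(32,10) = 64512240


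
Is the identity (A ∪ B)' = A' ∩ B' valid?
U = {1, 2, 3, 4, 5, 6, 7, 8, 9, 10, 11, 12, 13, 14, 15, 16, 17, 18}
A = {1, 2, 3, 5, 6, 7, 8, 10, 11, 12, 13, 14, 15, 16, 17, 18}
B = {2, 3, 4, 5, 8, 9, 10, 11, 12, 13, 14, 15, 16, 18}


LHS: A ∪ B = {1, 2, 3, 4, 5, 6, 7, 8, 9, 10, 11, 12, 13, 14, 15, 16, 17, 18}
(A ∪ B)' = U \ (A ∪ B) = ∅
A' = {4, 9}, B' = {1, 6, 7, 17}
Claimed RHS: A' ∩ B' = ∅
Identity is VALID: LHS = RHS = ∅ ✓

Identity is valid. (A ∪ B)' = A' ∩ B' = ∅


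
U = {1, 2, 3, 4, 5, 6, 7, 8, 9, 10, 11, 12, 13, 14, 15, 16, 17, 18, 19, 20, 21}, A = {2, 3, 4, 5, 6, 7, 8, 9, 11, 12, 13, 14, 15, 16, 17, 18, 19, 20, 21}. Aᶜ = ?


Aᶜ = U \ A = elements in U but not in A
U = {1, 2, 3, 4, 5, 6, 7, 8, 9, 10, 11, 12, 13, 14, 15, 16, 17, 18, 19, 20, 21}
A = {2, 3, 4, 5, 6, 7, 8, 9, 11, 12, 13, 14, 15, 16, 17, 18, 19, 20, 21}
Aᶜ = {1, 10}

Aᶜ = {1, 10}


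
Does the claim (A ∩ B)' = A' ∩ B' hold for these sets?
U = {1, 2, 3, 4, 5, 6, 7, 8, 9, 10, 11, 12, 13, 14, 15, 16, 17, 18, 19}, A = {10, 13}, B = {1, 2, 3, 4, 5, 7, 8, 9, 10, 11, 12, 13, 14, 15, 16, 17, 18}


LHS: A ∩ B = {10, 13}
(A ∩ B)' = U \ (A ∩ B) = {1, 2, 3, 4, 5, 6, 7, 8, 9, 11, 12, 14, 15, 16, 17, 18, 19}
A' = {1, 2, 3, 4, 5, 6, 7, 8, 9, 11, 12, 14, 15, 16, 17, 18, 19}, B' = {6, 19}
Claimed RHS: A' ∩ B' = {6, 19}
Identity is INVALID: LHS = {1, 2, 3, 4, 5, 6, 7, 8, 9, 11, 12, 14, 15, 16, 17, 18, 19} but the RHS claimed here equals {6, 19}. The correct form is (A ∩ B)' = A' ∪ B'.

Identity is invalid: (A ∩ B)' = {1, 2, 3, 4, 5, 6, 7, 8, 9, 11, 12, 14, 15, 16, 17, 18, 19} but A' ∩ B' = {6, 19}. The correct De Morgan law is (A ∩ B)' = A' ∪ B'.


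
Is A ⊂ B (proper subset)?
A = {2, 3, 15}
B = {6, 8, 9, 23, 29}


A ⊂ B requires: A ⊆ B AND A ≠ B.
A ⊆ B? No
A ⊄ B, so A is not a proper subset.

No, A is not a proper subset of B


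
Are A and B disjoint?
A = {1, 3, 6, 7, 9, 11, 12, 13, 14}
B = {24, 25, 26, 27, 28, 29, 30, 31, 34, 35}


Disjoint means A ∩ B = ∅.
A ∩ B = ∅
A ∩ B = ∅, so A and B are disjoint.

Yes, A and B are disjoint


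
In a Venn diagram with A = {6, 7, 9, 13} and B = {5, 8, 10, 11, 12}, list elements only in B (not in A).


A = {6, 7, 9, 13}
B = {5, 8, 10, 11, 12}
Region: only in B (not in A)
Elements: {5, 8, 10, 11, 12}

Elements only in B (not in A): {5, 8, 10, 11, 12}


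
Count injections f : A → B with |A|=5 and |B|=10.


An injection sends each of |A| = 5 inputs to a distinct output in B.
# injections = |B|·(|B|-1)·…·(|B|-|A|+1) = 10! / (10 - 5)!
= 10 × 9 × 8 × 7 × 6
= 30240

Number of injections = 30240


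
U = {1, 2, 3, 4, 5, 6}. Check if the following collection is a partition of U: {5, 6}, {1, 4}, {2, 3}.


A partition requires: (1) non-empty parts, (2) pairwise disjoint, (3) union = U
Parts: {5, 6}, {1, 4}, {2, 3}
Union of parts: {1, 2, 3, 4, 5, 6}
U = {1, 2, 3, 4, 5, 6}
All non-empty? True
Pairwise disjoint? True
Covers U? True

Yes, valid partition


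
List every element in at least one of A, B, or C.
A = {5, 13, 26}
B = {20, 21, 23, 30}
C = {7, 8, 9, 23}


A ∪ B = {5, 13, 20, 21, 23, 26, 30}
(A ∪ B) ∪ C = {5, 7, 8, 9, 13, 20, 21, 23, 26, 30}

A ∪ B ∪ C = {5, 7, 8, 9, 13, 20, 21, 23, 26, 30}


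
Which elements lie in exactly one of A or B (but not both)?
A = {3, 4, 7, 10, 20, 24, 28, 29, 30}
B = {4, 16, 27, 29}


A △ B = (A \ B) ∪ (B \ A) = elements in exactly one of A or B
A \ B = {3, 7, 10, 20, 24, 28, 30}
B \ A = {16, 27}
A △ B = {3, 7, 10, 16, 20, 24, 27, 28, 30}

A △ B = {3, 7, 10, 16, 20, 24, 27, 28, 30}


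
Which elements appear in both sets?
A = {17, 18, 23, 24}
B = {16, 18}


A ∩ B = elements in both A and B
A = {17, 18, 23, 24}
B = {16, 18}
A ∩ B = {18}

A ∩ B = {18}


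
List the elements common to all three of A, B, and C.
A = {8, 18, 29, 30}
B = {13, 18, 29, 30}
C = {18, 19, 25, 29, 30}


A ∩ B = {18, 29, 30}
(A ∩ B) ∩ C = {18, 29, 30}

A ∩ B ∩ C = {18, 29, 30}


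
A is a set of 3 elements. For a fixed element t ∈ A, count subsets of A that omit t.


Subsets of A avoiding t are subsets of A \ {t}, which has 2 elements.
Count = 2^(n-1) = 2^2
= 4

Number of subsets avoiding t = 4


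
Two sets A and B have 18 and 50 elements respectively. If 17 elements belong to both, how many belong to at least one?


|A ∪ B| = |A| + |B| - |A ∩ B|
= 18 + 50 - 17
= 51

|A ∪ B| = 51


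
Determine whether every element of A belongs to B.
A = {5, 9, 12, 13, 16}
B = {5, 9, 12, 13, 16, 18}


A ⊆ B means every element of A is in B.
All elements of A are in B.
So A ⊆ B.

Yes, A ⊆ B


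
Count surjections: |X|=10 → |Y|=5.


n = |X| = 10, k = |Y| = 5. Surjections via inclusion-exclusion:
S(n,k) = Σ(-1)^i × C(k,i) × (k-i)^n, i=0 to k
i=0: (-1)^0×C(5,0)×5^10 = 9765625
i=1: (-1)^1×C(5,1)×4^10 = -5242880
i=2: (-1)^2×C(5,2)×3^10 = 590490
i=3: (-1)^3×C(5,3)×2^10 = -10240
i=4: (-1)^4×C(5,4)×1^10 = 5
i=5: (-1)^5×C(5,5)×0^10 = 0
Total = 5103000

Number of surjections = 5103000


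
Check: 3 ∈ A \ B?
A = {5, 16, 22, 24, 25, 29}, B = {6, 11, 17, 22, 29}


A = {5, 16, 22, 24, 25, 29}, B = {6, 11, 17, 22, 29}
A \ B = elements in A but not in B
A \ B = {5, 16, 24, 25}
Checking if 3 ∈ A \ B
3 is not in A \ B → False

3 ∉ A \ B


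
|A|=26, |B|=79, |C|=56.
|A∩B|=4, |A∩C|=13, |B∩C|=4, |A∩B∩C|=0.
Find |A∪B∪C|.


|A∪B∪C| = |A|+|B|+|C| - |A∩B|-|A∩C|-|B∩C| + |A∩B∩C|
= 26+79+56 - 4-13-4 + 0
= 161 - 21 + 0
= 140

|A ∪ B ∪ C| = 140


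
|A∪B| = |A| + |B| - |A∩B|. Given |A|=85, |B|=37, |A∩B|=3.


|A ∪ B| = |A| + |B| - |A ∩ B|
= 85 + 37 - 3
= 119

|A ∪ B| = 119


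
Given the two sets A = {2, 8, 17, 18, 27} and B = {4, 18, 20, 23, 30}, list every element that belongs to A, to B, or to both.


A ∪ B = all elements in A or B (or both)
A = {2, 8, 17, 18, 27}
B = {4, 18, 20, 23, 30}
A ∪ B = {2, 4, 8, 17, 18, 20, 23, 27, 30}

A ∪ B = {2, 4, 8, 17, 18, 20, 23, 27, 30}


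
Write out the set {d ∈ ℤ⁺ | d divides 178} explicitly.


Checking each candidate:
Condition: positive divisors of 178
Result = {1, 2, 89, 178}

{1, 2, 89, 178}


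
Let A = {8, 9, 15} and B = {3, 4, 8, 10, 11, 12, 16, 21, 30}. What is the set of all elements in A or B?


A ∪ B = all elements in A or B (or both)
A = {8, 9, 15}
B = {3, 4, 8, 10, 11, 12, 16, 21, 30}
A ∪ B = {3, 4, 8, 9, 10, 11, 12, 15, 16, 21, 30}

A ∪ B = {3, 4, 8, 9, 10, 11, 12, 15, 16, 21, 30}


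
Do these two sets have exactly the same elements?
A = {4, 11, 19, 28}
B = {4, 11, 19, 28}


Two sets are equal iff they have exactly the same elements.
A = {4, 11, 19, 28}
B = {4, 11, 19, 28}
Same elements → A = B

Yes, A = B


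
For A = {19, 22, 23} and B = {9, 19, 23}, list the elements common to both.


A ∩ B = elements in both A and B
A = {19, 22, 23}
B = {9, 19, 23}
A ∩ B = {19, 23}

A ∩ B = {19, 23}


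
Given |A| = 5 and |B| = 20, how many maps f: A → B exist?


Each of |A| = 5 inputs maps to any of |B| = 20 outputs.
# functions = |B|^|A| = 20^5
= 3200000

Number of functions = 3200000


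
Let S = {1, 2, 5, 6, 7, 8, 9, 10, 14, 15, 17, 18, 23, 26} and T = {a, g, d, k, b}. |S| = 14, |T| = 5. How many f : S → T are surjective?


n = |S| = 14, k = |T| = 5. Surjections via inclusion-exclusion:
S(n,k) = Σ(-1)^i × C(k,i) × (k-i)^n, i=0 to k
i=0: (-1)^0×C(5,0)×5^14 = 6103515625
i=1: (-1)^1×C(5,1)×4^14 = -1342177280
i=2: (-1)^2×C(5,2)×3^14 = 47829690
i=3: (-1)^3×C(5,3)×2^14 = -163840
i=4: (-1)^4×C(5,4)×1^14 = 5
i=5: (-1)^5×C(5,5)×0^14 = 0
Total = 4809004200

Number of surjections = 4809004200


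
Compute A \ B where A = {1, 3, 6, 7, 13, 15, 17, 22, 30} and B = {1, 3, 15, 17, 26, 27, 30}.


A \ B = elements in A but not in B
A = {1, 3, 6, 7, 13, 15, 17, 22, 30}
B = {1, 3, 15, 17, 26, 27, 30}
Remove from A any elements in B
A \ B = {6, 7, 13, 22}

A \ B = {6, 7, 13, 22}


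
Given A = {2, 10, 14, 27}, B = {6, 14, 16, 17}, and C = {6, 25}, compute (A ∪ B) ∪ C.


A ∪ B = {2, 6, 10, 14, 16, 17, 27}
(A ∪ B) ∪ C = {2, 6, 10, 14, 16, 17, 25, 27}

A ∪ B ∪ C = {2, 6, 10, 14, 16, 17, 25, 27}


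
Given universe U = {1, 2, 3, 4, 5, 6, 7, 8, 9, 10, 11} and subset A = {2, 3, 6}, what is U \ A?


Aᶜ = U \ A = elements in U but not in A
U = {1, 2, 3, 4, 5, 6, 7, 8, 9, 10, 11}
A = {2, 3, 6}
Aᶜ = {1, 4, 5, 7, 8, 9, 10, 11}

Aᶜ = {1, 4, 5, 7, 8, 9, 10, 11}


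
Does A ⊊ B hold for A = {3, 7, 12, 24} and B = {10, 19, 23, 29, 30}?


A ⊂ B requires: A ⊆ B AND A ≠ B.
A ⊆ B? No
A ⊄ B, so A is not a proper subset.

No, A is not a proper subset of B


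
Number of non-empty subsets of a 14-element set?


Total subsets = 2^n = 2^14 = 16384
Non-empty subsets exclude the empty set: 2^n - 1
= 16384 - 1
= 16383

Number of non-empty subsets = 16383


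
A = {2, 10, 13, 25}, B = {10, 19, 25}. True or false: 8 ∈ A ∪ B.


A = {2, 10, 13, 25}, B = {10, 19, 25}
A ∪ B = all elements in A or B
A ∪ B = {2, 10, 13, 19, 25}
Checking if 8 ∈ A ∪ B
8 is not in A ∪ B → False

8 ∉ A ∪ B


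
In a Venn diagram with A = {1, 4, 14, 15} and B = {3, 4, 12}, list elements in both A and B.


A = {1, 4, 14, 15}
B = {3, 4, 12}
Region: in both A and B
Elements: {4}

Elements in both A and B: {4}


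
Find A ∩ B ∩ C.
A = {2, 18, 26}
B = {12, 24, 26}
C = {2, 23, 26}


A ∩ B = {26}
(A ∩ B) ∩ C = {26}

A ∩ B ∩ C = {26}


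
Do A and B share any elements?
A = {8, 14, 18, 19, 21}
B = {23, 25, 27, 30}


Disjoint means A ∩ B = ∅.
A ∩ B = ∅
A ∩ B = ∅, so A and B are disjoint.

No — A and B share no elements (A ∩ B = ∅), so they are disjoint


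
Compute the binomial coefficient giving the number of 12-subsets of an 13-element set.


C(n,k) = n! / (k!(n-k)!)
C(13,12) = 13! / (12!1!)
= 13

C(13,12) = 13


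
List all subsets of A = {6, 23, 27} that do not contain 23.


A subset of A that omits 23 is a subset of A \ {23}, so there are 2^(n-1) = 2^2 = 4 of them.
Subsets excluding 23: ∅, {6}, {27}, {6, 27}

Subsets excluding 23 (4 total): ∅, {6}, {27}, {6, 27}


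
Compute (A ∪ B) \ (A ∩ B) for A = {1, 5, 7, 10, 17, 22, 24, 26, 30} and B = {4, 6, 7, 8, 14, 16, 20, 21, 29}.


A △ B = (A \ B) ∪ (B \ A) = elements in exactly one of A or B
A \ B = {1, 5, 10, 17, 22, 24, 26, 30}
B \ A = {4, 6, 8, 14, 16, 20, 21, 29}
A △ B = {1, 4, 5, 6, 8, 10, 14, 16, 17, 20, 21, 22, 24, 26, 29, 30}

A △ B = {1, 4, 5, 6, 8, 10, 14, 16, 17, 20, 21, 22, 24, 26, 29, 30}


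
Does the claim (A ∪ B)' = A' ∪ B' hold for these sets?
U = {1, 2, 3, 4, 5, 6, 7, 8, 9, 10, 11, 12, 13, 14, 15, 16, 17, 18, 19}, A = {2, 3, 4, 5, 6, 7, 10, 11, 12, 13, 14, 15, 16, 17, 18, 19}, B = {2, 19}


LHS: A ∪ B = {2, 3, 4, 5, 6, 7, 10, 11, 12, 13, 14, 15, 16, 17, 18, 19}
(A ∪ B)' = U \ (A ∪ B) = {1, 8, 9}
A' = {1, 8, 9}, B' = {1, 3, 4, 5, 6, 7, 8, 9, 10, 11, 12, 13, 14, 15, 16, 17, 18}
Claimed RHS: A' ∪ B' = {1, 3, 4, 5, 6, 7, 8, 9, 10, 11, 12, 13, 14, 15, 16, 17, 18}
Identity is INVALID: LHS = {1, 8, 9} but the RHS claimed here equals {1, 3, 4, 5, 6, 7, 8, 9, 10, 11, 12, 13, 14, 15, 16, 17, 18}. The correct form is (A ∪ B)' = A' ∩ B'.

Identity is invalid: (A ∪ B)' = {1, 8, 9} but A' ∪ B' = {1, 3, 4, 5, 6, 7, 8, 9, 10, 11, 12, 13, 14, 15, 16, 17, 18}. The correct De Morgan law is (A ∪ B)' = A' ∩ B'.


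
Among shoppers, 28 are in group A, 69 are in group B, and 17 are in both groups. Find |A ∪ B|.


|A ∪ B| = |A| + |B| - |A ∩ B|
= 28 + 69 - 17
= 80

|A ∪ B| = 80


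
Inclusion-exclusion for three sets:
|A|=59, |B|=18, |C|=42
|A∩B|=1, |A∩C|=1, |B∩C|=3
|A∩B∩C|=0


|A∪B∪C| = |A|+|B|+|C| - |A∩B|-|A∩C|-|B∩C| + |A∩B∩C|
= 59+18+42 - 1-1-3 + 0
= 119 - 5 + 0
= 114

|A ∪ B ∪ C| = 114


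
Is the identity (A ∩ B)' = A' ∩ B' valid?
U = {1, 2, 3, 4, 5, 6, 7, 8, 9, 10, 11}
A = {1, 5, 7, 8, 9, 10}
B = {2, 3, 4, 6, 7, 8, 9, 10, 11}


LHS: A ∩ B = {7, 8, 9, 10}
(A ∩ B)' = U \ (A ∩ B) = {1, 2, 3, 4, 5, 6, 11}
A' = {2, 3, 4, 6, 11}, B' = {1, 5}
Claimed RHS: A' ∩ B' = ∅
Identity is INVALID: LHS = {1, 2, 3, 4, 5, 6, 11} but the RHS claimed here equals ∅. The correct form is (A ∩ B)' = A' ∪ B'.

Identity is invalid: (A ∩ B)' = {1, 2, 3, 4, 5, 6, 11} but A' ∩ B' = ∅. The correct De Morgan law is (A ∩ B)' = A' ∪ B'.


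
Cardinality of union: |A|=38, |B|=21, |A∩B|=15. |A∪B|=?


|A ∪ B| = |A| + |B| - |A ∩ B|
= 38 + 21 - 15
= 44

|A ∪ B| = 44


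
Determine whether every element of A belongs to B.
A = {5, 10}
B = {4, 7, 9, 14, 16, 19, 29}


A ⊆ B means every element of A is in B.
Elements in A not in B: {5, 10}
So A ⊄ B.

No, A ⊄ B


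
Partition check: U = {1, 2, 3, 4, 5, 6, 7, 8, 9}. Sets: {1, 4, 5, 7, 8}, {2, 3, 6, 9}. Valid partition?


A partition requires: (1) non-empty parts, (2) pairwise disjoint, (3) union = U
Parts: {1, 4, 5, 7, 8}, {2, 3, 6, 9}
Union of parts: {1, 2, 3, 4, 5, 6, 7, 8, 9}
U = {1, 2, 3, 4, 5, 6, 7, 8, 9}
All non-empty? True
Pairwise disjoint? True
Covers U? True

Yes, valid partition


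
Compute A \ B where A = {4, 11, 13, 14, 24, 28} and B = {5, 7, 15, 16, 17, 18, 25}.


A \ B = elements in A but not in B
A = {4, 11, 13, 14, 24, 28}
B = {5, 7, 15, 16, 17, 18, 25}
Remove from A any elements in B
A \ B = {4, 11, 13, 14, 24, 28}

A \ B = {4, 11, 13, 14, 24, 28}


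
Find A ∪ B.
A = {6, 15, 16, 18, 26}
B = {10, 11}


A ∪ B = all elements in A or B (or both)
A = {6, 15, 16, 18, 26}
B = {10, 11}
A ∪ B = {6, 10, 11, 15, 16, 18, 26}

A ∪ B = {6, 10, 11, 15, 16, 18, 26}


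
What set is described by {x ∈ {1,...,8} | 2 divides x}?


Checking each candidate:
Condition: multiples of 2 in {1,...,8}
Result = {2, 4, 6, 8}

{2, 4, 6, 8}


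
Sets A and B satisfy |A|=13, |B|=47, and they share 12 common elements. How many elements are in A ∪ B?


|A ∪ B| = |A| + |B| - |A ∩ B|
= 13 + 47 - 12
= 48

|A ∪ B| = 48


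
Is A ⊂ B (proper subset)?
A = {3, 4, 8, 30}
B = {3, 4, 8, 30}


A ⊂ B requires: A ⊆ B AND A ≠ B.
A ⊆ B? Yes
A = B? Yes
A = B, so A is not a PROPER subset.

No, A is not a proper subset of B


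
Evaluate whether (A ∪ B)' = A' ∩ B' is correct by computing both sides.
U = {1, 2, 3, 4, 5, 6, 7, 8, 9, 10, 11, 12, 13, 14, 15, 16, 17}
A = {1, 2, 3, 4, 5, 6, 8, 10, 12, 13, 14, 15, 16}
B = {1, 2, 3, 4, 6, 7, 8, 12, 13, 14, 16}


LHS: A ∪ B = {1, 2, 3, 4, 5, 6, 7, 8, 10, 12, 13, 14, 15, 16}
(A ∪ B)' = U \ (A ∪ B) = {9, 11, 17}
A' = {7, 9, 11, 17}, B' = {5, 9, 10, 11, 15, 17}
Claimed RHS: A' ∩ B' = {9, 11, 17}
Identity is VALID: LHS = RHS = {9, 11, 17} ✓

Identity is valid. (A ∪ B)' = A' ∩ B' = {9, 11, 17}


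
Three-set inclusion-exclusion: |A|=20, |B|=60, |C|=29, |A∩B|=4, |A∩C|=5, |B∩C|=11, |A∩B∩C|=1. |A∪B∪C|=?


|A∪B∪C| = |A|+|B|+|C| - |A∩B|-|A∩C|-|B∩C| + |A∩B∩C|
= 20+60+29 - 4-5-11 + 1
= 109 - 20 + 1
= 90

|A ∪ B ∪ C| = 90


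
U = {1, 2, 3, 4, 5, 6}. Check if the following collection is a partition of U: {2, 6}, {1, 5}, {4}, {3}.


A partition requires: (1) non-empty parts, (2) pairwise disjoint, (3) union = U
Parts: {2, 6}, {1, 5}, {4}, {3}
Union of parts: {1, 2, 3, 4, 5, 6}
U = {1, 2, 3, 4, 5, 6}
All non-empty? True
Pairwise disjoint? True
Covers U? True

Yes, valid partition


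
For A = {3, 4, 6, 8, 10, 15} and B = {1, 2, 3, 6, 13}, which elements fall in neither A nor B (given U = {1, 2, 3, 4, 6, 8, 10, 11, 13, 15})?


A = {3, 4, 6, 8, 10, 15}
B = {1, 2, 3, 6, 13}
Region: in neither A nor B (given U = {1, 2, 3, 4, 6, 8, 10, 11, 13, 15})
Elements: {11}

Elements in neither A nor B (given U = {1, 2, 3, 4, 6, 8, 10, 11, 13, 15}): {11}


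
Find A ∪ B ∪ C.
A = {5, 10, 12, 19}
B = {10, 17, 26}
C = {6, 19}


A ∪ B = {5, 10, 12, 17, 19, 26}
(A ∪ B) ∪ C = {5, 6, 10, 12, 17, 19, 26}

A ∪ B ∪ C = {5, 6, 10, 12, 17, 19, 26}


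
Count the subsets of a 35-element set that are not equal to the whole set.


Total subsets = 2^n = 2^35 = 34359738368
Proper subsets exclude the set itself: 2^n - 1
= 34359738368 - 1
= 34359738367

Number of proper subsets = 34359738367


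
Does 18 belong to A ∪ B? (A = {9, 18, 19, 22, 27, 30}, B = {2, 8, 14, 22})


A = {9, 18, 19, 22, 27, 30}, B = {2, 8, 14, 22}
A ∪ B = all elements in A or B
A ∪ B = {2, 8, 9, 14, 18, 19, 22, 27, 30}
Checking if 18 ∈ A ∪ B
18 is in A ∪ B → True

18 ∈ A ∪ B


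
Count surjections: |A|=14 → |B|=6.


n = |A| = 14, k = |B| = 6. Surjections via inclusion-exclusion:
S(n,k) = Σ(-1)^i × C(k,i) × (k-i)^n, i=0 to k
i=0: (-1)^0×C(6,0)×6^14 = 78364164096
i=1: (-1)^1×C(6,1)×5^14 = -36621093750
i=2: (-1)^2×C(6,2)×4^14 = 4026531840
i=3: (-1)^3×C(6,3)×3^14 = -95659380
i=4: (-1)^4×C(6,4)×2^14 = 245760
i=5: (-1)^5×C(6,5)×1^14 = -6
i=6: (-1)^6×C(6,6)×0^14 = 0
Total = 45674188560

Number of surjections = 45674188560


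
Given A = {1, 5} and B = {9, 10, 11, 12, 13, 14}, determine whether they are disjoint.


Disjoint means A ∩ B = ∅.
A ∩ B = ∅
A ∩ B = ∅, so A and B are disjoint.

Yes, A and B are disjoint


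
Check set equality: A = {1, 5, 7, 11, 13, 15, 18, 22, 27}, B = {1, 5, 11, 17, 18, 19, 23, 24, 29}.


Two sets are equal iff they have exactly the same elements.
A = {1, 5, 7, 11, 13, 15, 18, 22, 27}
B = {1, 5, 11, 17, 18, 19, 23, 24, 29}
Differences: {7, 13, 15, 17, 19, 22, 23, 24, 27, 29}
A ≠ B

No, A ≠ B


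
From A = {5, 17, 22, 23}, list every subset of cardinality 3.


|A| = 4, so A has C(4,3) = 4 subsets of size 3.
Enumerate by choosing 3 elements from A at a time:
{5, 17, 22}, {5, 17, 23}, {5, 22, 23}, {17, 22, 23}

3-element subsets (4 total): {5, 17, 22}, {5, 17, 23}, {5, 22, 23}, {17, 22, 23}


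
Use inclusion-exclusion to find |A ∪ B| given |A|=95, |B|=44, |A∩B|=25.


|A ∪ B| = |A| + |B| - |A ∩ B|
= 95 + 44 - 25
= 114

|A ∪ B| = 114


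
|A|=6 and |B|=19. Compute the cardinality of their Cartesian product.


|A × B| = |A| × |B|
= 6 × 19
= 114

|A × B| = 114


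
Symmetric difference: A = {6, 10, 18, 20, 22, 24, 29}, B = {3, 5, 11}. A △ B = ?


A △ B = (A \ B) ∪ (B \ A) = elements in exactly one of A or B
A \ B = {6, 10, 18, 20, 22, 24, 29}
B \ A = {3, 5, 11}
A △ B = {3, 5, 6, 10, 11, 18, 20, 22, 24, 29}

A △ B = {3, 5, 6, 10, 11, 18, 20, 22, 24, 29}


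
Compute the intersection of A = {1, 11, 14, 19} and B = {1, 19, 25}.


A ∩ B = elements in both A and B
A = {1, 11, 14, 19}
B = {1, 19, 25}
A ∩ B = {1, 19}

A ∩ B = {1, 19}


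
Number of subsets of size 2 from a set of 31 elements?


C(n,k) = n! / (k!(n-k)!)
C(31,2) = 31! / (2!29!)
= 465

C(31,2) = 465


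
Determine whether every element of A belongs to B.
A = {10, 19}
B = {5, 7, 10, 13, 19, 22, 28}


A ⊆ B means every element of A is in B.
All elements of A are in B.
So A ⊆ B.

Yes, A ⊆ B


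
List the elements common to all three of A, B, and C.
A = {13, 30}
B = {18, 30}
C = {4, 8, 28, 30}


A ∩ B = {30}
(A ∩ B) ∩ C = {30}

A ∩ B ∩ C = {30}


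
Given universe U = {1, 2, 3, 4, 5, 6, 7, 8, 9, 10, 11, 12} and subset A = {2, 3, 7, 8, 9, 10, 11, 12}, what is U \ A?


Aᶜ = U \ A = elements in U but not in A
U = {1, 2, 3, 4, 5, 6, 7, 8, 9, 10, 11, 12}
A = {2, 3, 7, 8, 9, 10, 11, 12}
Aᶜ = {1, 4, 5, 6}

Aᶜ = {1, 4, 5, 6}


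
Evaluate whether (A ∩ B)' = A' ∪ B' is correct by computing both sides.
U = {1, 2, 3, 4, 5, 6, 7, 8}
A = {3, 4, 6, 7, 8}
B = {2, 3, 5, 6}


LHS: A ∩ B = {3, 6}
(A ∩ B)' = U \ (A ∩ B) = {1, 2, 4, 5, 7, 8}
A' = {1, 2, 5}, B' = {1, 4, 7, 8}
Claimed RHS: A' ∪ B' = {1, 2, 4, 5, 7, 8}
Identity is VALID: LHS = RHS = {1, 2, 4, 5, 7, 8} ✓

Identity is valid. (A ∩ B)' = A' ∪ B' = {1, 2, 4, 5, 7, 8}


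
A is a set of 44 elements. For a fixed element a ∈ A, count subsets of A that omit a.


Subsets of A avoiding a are subsets of A \ {a}, which has 43 elements.
Count = 2^(n-1) = 2^43
= 8796093022208

Number of subsets avoiding a = 8796093022208


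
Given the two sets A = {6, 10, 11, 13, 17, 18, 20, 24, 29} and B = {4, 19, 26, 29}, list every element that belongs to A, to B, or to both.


A ∪ B = all elements in A or B (or both)
A = {6, 10, 11, 13, 17, 18, 20, 24, 29}
B = {4, 19, 26, 29}
A ∪ B = {4, 6, 10, 11, 13, 17, 18, 19, 20, 24, 26, 29}

A ∪ B = {4, 6, 10, 11, 13, 17, 18, 19, 20, 24, 26, 29}


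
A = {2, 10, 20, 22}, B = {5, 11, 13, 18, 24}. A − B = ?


A \ B = elements in A but not in B
A = {2, 10, 20, 22}
B = {5, 11, 13, 18, 24}
Remove from A any elements in B
A \ B = {2, 10, 20, 22}

A \ B = {2, 10, 20, 22}


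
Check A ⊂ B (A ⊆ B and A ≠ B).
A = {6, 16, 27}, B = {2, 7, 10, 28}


A ⊂ B requires: A ⊆ B AND A ≠ B.
A ⊆ B? No
A ⊄ B, so A is not a proper subset.

No, A is not a proper subset of B


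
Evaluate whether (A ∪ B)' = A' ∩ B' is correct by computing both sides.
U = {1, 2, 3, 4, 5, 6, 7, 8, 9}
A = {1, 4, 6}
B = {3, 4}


LHS: A ∪ B = {1, 3, 4, 6}
(A ∪ B)' = U \ (A ∪ B) = {2, 5, 7, 8, 9}
A' = {2, 3, 5, 7, 8, 9}, B' = {1, 2, 5, 6, 7, 8, 9}
Claimed RHS: A' ∩ B' = {2, 5, 7, 8, 9}
Identity is VALID: LHS = RHS = {2, 5, 7, 8, 9} ✓

Identity is valid. (A ∪ B)' = A' ∩ B' = {2, 5, 7, 8, 9}


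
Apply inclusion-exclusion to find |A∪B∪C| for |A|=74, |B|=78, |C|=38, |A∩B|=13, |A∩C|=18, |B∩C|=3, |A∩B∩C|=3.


|A∪B∪C| = |A|+|B|+|C| - |A∩B|-|A∩C|-|B∩C| + |A∩B∩C|
= 74+78+38 - 13-18-3 + 3
= 190 - 34 + 3
= 159

|A ∪ B ∪ C| = 159


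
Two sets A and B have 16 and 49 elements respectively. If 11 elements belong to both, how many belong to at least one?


|A ∪ B| = |A| + |B| - |A ∩ B|
= 16 + 49 - 11
= 54

|A ∪ B| = 54


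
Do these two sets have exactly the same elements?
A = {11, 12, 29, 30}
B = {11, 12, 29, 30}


Two sets are equal iff they have exactly the same elements.
A = {11, 12, 29, 30}
B = {11, 12, 29, 30}
Same elements → A = B

Yes, A = B


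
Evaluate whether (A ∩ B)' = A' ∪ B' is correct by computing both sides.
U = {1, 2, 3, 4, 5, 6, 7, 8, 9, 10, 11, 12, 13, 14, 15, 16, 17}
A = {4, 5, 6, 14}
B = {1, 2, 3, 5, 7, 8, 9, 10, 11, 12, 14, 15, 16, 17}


LHS: A ∩ B = {5, 14}
(A ∩ B)' = U \ (A ∩ B) = {1, 2, 3, 4, 6, 7, 8, 9, 10, 11, 12, 13, 15, 16, 17}
A' = {1, 2, 3, 7, 8, 9, 10, 11, 12, 13, 15, 16, 17}, B' = {4, 6, 13}
Claimed RHS: A' ∪ B' = {1, 2, 3, 4, 6, 7, 8, 9, 10, 11, 12, 13, 15, 16, 17}
Identity is VALID: LHS = RHS = {1, 2, 3, 4, 6, 7, 8, 9, 10, 11, 12, 13, 15, 16, 17} ✓

Identity is valid. (A ∩ B)' = A' ∪ B' = {1, 2, 3, 4, 6, 7, 8, 9, 10, 11, 12, 13, 15, 16, 17}


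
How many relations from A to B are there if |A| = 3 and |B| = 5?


A relation from A to B is any subset of A × B.
|A × B| = 3 × 5 = 15
# relations = 2^|A × B| = 2^15 = 32768

Number of relations = 32768


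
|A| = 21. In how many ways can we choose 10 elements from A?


C(n,k) = n! / (k!(n-k)!)
C(21,10) = 21! / (10!11!)
= 352716

C(21,10) = 352716


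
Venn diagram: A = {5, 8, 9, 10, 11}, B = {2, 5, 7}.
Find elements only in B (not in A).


A = {5, 8, 9, 10, 11}
B = {2, 5, 7}
Region: only in B (not in A)
Elements: {2, 7}

Elements only in B (not in A): {2, 7}


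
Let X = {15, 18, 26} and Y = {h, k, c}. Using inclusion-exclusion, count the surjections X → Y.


n = |X| = 3, k = |Y| = 3. Surjections via inclusion-exclusion:
S(n,k) = Σ(-1)^i × C(k,i) × (k-i)^n, i=0 to k
i=0: (-1)^0×C(3,0)×3^3 = 27
i=1: (-1)^1×C(3,1)×2^3 = -24
i=2: (-1)^2×C(3,2)×1^3 = 3
i=3: (-1)^3×C(3,3)×0^3 = 0
Total = 6

Number of surjections = 6


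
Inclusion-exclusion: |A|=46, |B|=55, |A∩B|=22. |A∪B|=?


|A ∪ B| = |A| + |B| - |A ∩ B|
= 46 + 55 - 22
= 79

|A ∪ B| = 79


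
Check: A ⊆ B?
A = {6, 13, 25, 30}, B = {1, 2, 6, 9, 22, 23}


A ⊆ B means every element of A is in B.
Elements in A not in B: {13, 25, 30}
So A ⊄ B.

No, A ⊄ B
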